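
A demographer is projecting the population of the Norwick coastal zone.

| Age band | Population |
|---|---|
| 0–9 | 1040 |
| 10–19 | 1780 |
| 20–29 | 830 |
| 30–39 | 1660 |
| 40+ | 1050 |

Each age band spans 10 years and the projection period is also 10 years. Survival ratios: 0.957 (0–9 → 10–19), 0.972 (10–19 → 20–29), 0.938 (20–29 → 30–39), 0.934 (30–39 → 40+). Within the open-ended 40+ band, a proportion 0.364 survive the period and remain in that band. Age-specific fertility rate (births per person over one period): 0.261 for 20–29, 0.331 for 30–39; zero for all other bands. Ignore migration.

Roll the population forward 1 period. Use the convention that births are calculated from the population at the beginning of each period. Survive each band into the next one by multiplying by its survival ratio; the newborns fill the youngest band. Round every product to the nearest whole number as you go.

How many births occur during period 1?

766

Call the groups 1 to 5, youngest first.
Period 1:
Births: 830 × 0.261 = 217, 1660 × 0.331 = 549 → total 766
Group 2: 1040 × 0.957 = 995
Group 3: 1780 × 0.972 = 1730
Group 4: 830 × 0.938 = 779
Group 5: 1660 × 0.934 + 1050 × 0.364 = 1550 + 382 = 1932
→ [766, 995, 1730, 779, 1932]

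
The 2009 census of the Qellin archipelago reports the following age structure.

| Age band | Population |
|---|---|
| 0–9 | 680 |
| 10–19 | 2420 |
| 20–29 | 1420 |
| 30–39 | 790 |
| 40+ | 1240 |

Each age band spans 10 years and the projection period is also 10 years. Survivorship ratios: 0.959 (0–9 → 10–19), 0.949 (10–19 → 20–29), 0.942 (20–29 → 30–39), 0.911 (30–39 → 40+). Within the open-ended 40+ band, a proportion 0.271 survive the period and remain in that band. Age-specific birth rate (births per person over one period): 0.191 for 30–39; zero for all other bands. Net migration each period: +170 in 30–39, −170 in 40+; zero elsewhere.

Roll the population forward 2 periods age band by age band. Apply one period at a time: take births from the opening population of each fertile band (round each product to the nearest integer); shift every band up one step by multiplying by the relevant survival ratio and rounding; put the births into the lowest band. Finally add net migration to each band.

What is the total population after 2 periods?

4830

Period 1:
Births: 790 × 0.191 = 151
10–19: 680 × 0.959 = 652
20–29: 2420 × 0.949 = 2297
30–39: 1420 × 0.942 = 1338
40+: 790 × 0.911 + 1240 × 0.271 = 720 + 336 = 1056
Net migration: 30–39 + 170 → 1508; 40+ − 170 → 886
End of period: [151, 652, 2297, 1508, 886]
Period 2:
Births: 1508 × 0.191 = 288
10–19: 151 × 0.959 = 145
20–29: 652 × 0.949 = 619
30–39: 2297 × 0.942 = 2164
40+: 1508 × 0.911 + 886 × 0.271 = 1374 + 240 = 1614
Net migration: 30–39 + 170 → 2334; 40+ − 170 → 1444
End of period: [288, 145, 619, 2334, 1444]
Total after period 2: 288 + 145 + 619 + 2334 + 1444 = 4830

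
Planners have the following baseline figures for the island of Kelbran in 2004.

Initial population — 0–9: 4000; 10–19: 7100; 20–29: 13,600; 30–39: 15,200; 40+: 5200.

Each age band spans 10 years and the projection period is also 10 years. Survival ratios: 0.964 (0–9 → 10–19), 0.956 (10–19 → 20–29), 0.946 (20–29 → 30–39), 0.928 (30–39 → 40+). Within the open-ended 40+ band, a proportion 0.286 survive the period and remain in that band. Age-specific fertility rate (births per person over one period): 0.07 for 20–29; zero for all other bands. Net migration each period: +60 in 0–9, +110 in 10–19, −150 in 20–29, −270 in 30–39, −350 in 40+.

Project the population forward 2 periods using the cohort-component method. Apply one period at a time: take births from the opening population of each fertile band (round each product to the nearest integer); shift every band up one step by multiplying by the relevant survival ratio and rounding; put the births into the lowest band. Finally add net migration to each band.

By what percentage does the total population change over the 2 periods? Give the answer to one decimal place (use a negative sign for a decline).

Call the bands 1 to 5, youngest first.
[period 1]
Births: 13600 × 0.07 = 952
Band 2: 4000 × 0.964 = 3856
Band 3: 7100 × 0.956 = 6788
Band 4: 13600 × 0.946 = 12866
Band 5: 15200 × 0.928 + 5200 × 0.286 = 14106 + 1487 = 15593
Net migration: Band 1 + 60 → 1012; Band 2 + 110 → 3966; Band 3 − 150 → 6638; Band 4 − 270 → 12596; Band 5 − 350 → 15243
→ [1012, 3966, 6638, 12596, 15243]
[period 2]
Births: 6638 × 0.07 = 465
Band 2: 1012 × 0.964 = 976
Band 3: 3966 × 0.956 = 3791
Band 4: 6638 × 0.946 = 6280
Band 5: 12596 × 0.928 + 15243 × 0.286 = 11689 + 4359 = 16048
Net migration: Band 1 + 60 → 525; Band 2 + 110 → 1086; Band 3 − 150 → 3641; Band 4 − 270 → 6010; Band 5 − 350 → 15698
→ [525, 1086, 3641, 6010, 15698]
Total: 45100 → 26960; change = -18140; percentage change = -40.2%

-40.2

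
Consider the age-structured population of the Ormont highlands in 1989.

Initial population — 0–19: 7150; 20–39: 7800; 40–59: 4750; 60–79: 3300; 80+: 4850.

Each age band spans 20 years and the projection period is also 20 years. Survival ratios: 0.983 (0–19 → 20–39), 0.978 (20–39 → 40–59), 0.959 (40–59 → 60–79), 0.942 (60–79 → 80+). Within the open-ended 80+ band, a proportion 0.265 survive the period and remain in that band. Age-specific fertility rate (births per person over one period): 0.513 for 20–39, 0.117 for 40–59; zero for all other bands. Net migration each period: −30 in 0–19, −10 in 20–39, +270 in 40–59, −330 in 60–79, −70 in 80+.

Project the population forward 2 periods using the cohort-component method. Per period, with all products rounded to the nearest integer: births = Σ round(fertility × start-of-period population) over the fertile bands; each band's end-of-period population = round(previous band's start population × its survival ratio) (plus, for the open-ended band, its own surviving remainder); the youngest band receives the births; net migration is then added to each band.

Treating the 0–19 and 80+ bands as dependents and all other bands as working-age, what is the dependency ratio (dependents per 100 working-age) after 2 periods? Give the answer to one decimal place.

Period 1:
Births: 7800 * 0.513 = 4001, 4750 * 0.117 = 556 — total 4557
20–39: 7150 * 0.983 = 7028
40–59: 7800 * 0.978 = 7628
60–79: 4750 * 0.959 = 4555
80+: 3300 * 0.942 + 4850 * 0.265 = 3109 + 1285 = 4394
Net migration: 0–19 − 30 → 4527; 20–39 − 10 → 7018; 40–59 + 270 → 7898; 60–79 − 330 → 4225; 80+ − 70 → 4324
→ [4527, 7018, 7898, 4225, 4324]
Period 2:
Births: 7018 * 0.513 = 3600, 7898 * 0.117 = 924 — total 4524
20–39: 4527 * 0.983 = 4450
40–59: 7018 * 0.978 = 6864
60–79: 7898 * 0.959 = 7574
80+: 4225 * 0.942 + 4324 * 0.265 = 3980 + 1146 = 5126
Net migration: 0–19 − 30 → 4494; 20–39 − 10 → 4440; 40–59 + 270 → 7134; 60–79 − 330 → 7244; 80+ − 70 → 5056
→ [4494, 4440, 7134, 7244, 5056]
Dependents (band 0–19 + band 80+) = 4494 + 5056 = 9550; working-age = 18818; ratio = 9550/18818 × 100 = 50.7

50.7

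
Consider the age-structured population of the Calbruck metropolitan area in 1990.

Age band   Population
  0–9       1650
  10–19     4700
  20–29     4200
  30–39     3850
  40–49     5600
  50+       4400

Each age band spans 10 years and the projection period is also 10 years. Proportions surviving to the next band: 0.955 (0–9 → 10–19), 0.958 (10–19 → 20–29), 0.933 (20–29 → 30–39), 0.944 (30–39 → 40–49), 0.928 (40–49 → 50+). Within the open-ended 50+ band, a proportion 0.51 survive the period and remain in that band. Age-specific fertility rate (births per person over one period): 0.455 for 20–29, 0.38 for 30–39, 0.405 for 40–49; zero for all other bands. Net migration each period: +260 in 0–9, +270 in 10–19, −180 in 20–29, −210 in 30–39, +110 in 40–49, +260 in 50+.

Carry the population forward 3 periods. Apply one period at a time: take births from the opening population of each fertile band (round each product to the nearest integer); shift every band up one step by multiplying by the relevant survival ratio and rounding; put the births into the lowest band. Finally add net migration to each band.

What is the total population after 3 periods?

27076

— Period 1 —
Births: 4200 * 0.455 = 1911, 3850 * 0.38 = 1463, 5600 * 0.405 = 2268 ⇒ total 5642
10–19: 1650 * 0.955 = 1576
20–29: 4700 * 0.958 = 4503
30–39: 4200 * 0.933 = 3919
40–49: 3850 * 0.944 = 3634
50+: 5600 * 0.928 + 4400 * 0.51 = 5197 + 2244 = 7441
Net migration: 0–9 + 260 → 5902; 10–19 + 270 → 1846; 20–29 − 180 → 4323; 30–39 − 210 → 3709; 40–49 + 110 → 3744; 50+ + 260 → 7701
Population now: 0–9=5902, 10–19=1846, 20–29=4323, 30–39=3709, 40–49=3744, 50+=7701
— Period 2 —
Births: 4323 * 0.455 = 1967, 3709 * 0.38 = 1409, 3744 * 0.405 = 1516 ⇒ total 4892
10–19: 5902 * 0.955 = 5636
20–29: 1846 * 0.958 = 1768
30–39: 4323 * 0.933 = 4033
40–49: 3709 * 0.944 = 3501
50+: 3744 * 0.928 + 7701 * 0.51 = 3474 + 3928 = 7402
Net migration: 0–9 + 260 → 5152; 10–19 + 270 → 5906; 20–29 − 180 → 1588; 30–39 − 210 → 3823; 40–49 + 110 → 3611; 50+ + 260 → 7662
Population now: 0–9=5152, 10–19=5906, 20–29=1588, 30–39=3823, 40–49=3611, 50+=7662
— Period 3 —
Births: 1588 * 0.455 = 723, 3823 * 0.38 = 1453, 3611 * 0.405 = 1462 ⇒ total 3638
10–19: 5152 * 0.955 = 4920
20–29: 5906 * 0.958 = 5658
30–39: 1588 * 0.933 = 1482
40–49: 3823 * 0.944 = 3609
50+: 3611 * 0.928 + 7662 * 0.51 = 3351 + 3908 = 7259
Net migration: 0–9 + 260 → 3898; 10–19 + 270 → 5190; 20–29 − 180 → 5478; 30–39 − 210 → 1272; 40–49 + 110 → 3719; 50+ + 260 → 7519
Population now: 0–9=3898, 10–19=5190, 20–29=5478, 30–39=1272, 40–49=3719, 50+=7519
Total after period 3: 3898 + 5190 + 5478 + 1272 + 3719 + 7519 = 27076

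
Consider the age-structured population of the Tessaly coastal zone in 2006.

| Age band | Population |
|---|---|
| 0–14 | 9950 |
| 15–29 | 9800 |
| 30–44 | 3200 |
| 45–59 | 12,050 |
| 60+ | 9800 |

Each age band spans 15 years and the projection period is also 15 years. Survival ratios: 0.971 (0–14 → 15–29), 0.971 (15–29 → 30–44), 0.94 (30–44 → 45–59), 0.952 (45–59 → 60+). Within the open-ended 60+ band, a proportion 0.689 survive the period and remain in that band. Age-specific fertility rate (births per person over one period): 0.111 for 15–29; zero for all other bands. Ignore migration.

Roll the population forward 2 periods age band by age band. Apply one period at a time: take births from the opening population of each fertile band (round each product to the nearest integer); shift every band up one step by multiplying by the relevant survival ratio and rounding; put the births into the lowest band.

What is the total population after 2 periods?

35874

— Period 1 —
Births: 9800 * 0.111 = 1088
15–29: 9950 * 0.971 = 9661
30–44: 9800 * 0.971 = 9516
45–59: 3200 * 0.94 = 3008
60+: 12050 * 0.952 + 9800 * 0.689 = 11472 + 6752 = 18224
Giving 1088 / 9661 / 9516 / 3008 / 18224.
— Period 2 —
Births: 9661 * 0.111 = 1072
15–29: 1088 * 0.971 = 1056
30–44: 9661 * 0.971 = 9381
45–59: 9516 * 0.94 = 8945
60+: 3008 * 0.952 + 18224 * 0.689 = 2864 + 12556 = 15420
Giving 1072 / 1056 / 9381 / 8945 / 15420.
Total after period 2: 1072 + 1056 + 9381 + 8945 + 15420 = 35874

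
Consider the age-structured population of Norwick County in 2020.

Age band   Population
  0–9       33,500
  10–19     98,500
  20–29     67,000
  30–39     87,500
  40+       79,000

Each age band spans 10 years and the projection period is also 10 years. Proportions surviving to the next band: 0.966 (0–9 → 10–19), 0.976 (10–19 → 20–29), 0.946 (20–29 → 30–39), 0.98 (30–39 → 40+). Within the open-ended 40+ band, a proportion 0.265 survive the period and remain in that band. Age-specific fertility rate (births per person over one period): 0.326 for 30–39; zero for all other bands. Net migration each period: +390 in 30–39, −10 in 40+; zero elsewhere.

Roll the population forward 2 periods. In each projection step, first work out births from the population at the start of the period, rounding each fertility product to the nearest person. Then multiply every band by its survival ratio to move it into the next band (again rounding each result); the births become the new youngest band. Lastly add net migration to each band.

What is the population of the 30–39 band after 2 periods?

After projecting period 1:
Births: 87500 * 0.326 = 28525
10–19: 33500 * 0.966 = 32361
20–29: 98500 * 0.976 = 96136
30–39: 67000 * 0.946 = 63382
40+: 87500 * 0.98 + 79000 * 0.265 = 85750 + 20935 = 106685
Net migration: 30–39 + 390 → 63772; 40+ − 10 → 106675
→ [28525, 32361, 96136, 63772, 106675]
After projecting period 2:
Births: 63772 * 0.326 = 20790
10–19: 28525 * 0.966 = 27555
20–29: 32361 * 0.976 = 31584
30–39: 96136 * 0.946 = 90945
40+: 63772 * 0.98 + 106675 * 0.265 = 62497 + 28269 = 90766
Net migration: 30–39 + 390 → 91335; 40+ − 10 → 90756
→ [20790, 27555, 31584, 91335, 90756]

91335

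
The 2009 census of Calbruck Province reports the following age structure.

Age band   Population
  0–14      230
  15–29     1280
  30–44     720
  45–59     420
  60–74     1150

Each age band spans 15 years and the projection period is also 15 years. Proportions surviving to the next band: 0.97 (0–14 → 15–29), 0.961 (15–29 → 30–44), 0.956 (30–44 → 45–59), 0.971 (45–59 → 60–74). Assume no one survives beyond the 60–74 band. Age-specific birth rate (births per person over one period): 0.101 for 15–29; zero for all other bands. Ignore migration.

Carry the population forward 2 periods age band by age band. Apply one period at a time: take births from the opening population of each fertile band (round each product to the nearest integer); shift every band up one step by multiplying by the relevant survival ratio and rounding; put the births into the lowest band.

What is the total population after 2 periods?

2206

[period 1]
Births: 1280 * 0.101 = 129
15–29: 230 * 0.97 = 223
30–44: 1280 * 0.961 = 1230
45–59: 720 * 0.956 = 688
60–74: 420 * 0.971 = 408
End of period: [129, 223, 1230, 688, 408]
[period 2]
Births: 223 * 0.101 = 23
15–29: 129 * 0.97 = 125
30–44: 223 * 0.961 = 214
45–59: 1230 * 0.956 = 1176
60–74: 688 * 0.971 = 668
End of period: [23, 125, 214, 1176, 668]
Total after period 2: 23 + 125 + 214 + 1176 + 668 = 2206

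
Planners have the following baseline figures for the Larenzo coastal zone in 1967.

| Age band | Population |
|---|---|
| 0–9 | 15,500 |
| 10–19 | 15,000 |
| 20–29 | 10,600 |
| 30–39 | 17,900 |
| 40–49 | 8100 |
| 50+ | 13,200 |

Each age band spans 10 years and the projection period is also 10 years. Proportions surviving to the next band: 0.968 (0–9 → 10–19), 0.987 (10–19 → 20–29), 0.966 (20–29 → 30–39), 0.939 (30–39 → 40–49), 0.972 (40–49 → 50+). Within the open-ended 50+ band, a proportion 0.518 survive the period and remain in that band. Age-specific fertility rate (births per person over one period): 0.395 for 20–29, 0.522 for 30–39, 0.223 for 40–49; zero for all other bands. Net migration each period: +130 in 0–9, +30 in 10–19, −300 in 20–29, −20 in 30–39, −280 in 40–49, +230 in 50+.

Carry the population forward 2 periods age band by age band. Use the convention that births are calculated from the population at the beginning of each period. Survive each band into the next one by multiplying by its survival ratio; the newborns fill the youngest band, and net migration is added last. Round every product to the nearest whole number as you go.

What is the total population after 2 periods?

Let band 1 be 0–9 through band 6 = 50+.
After projecting period 1:
Births: 10600 × 0.395 = 4187, 17900 × 0.522 = 9344, 8100 × 0.223 = 1806 → total 15337
Band 2: 15500 × 0.968 = 15004
Band 3: 15000 × 0.987 = 14805
Band 4: 10600 × 0.966 = 10240
Band 5: 17900 × 0.939 = 16808
Band 6: 8100 × 0.972 + 13200 × 0.518 = 7873 + 6838 = 14711
Net migration: Band 1 + 130 → 15467; Band 2 + 30 → 15034; Band 3 − 300 → 14505; Band 4 − 20 → 10220; Band 5 − 280 → 16528; Band 6 + 230 → 14941
Giving 15467 / 15034 / 14505 / 10220 / 16528 / 14941.
After projecting period 2:
Births: 14505 × 0.395 = 5729, 10220 × 0.522 = 5335, 16528 × 0.223 = 3686 → total 14750
Band 2: 15467 × 0.968 = 14972
Band 3: 15034 × 0.987 = 14839
Band 4: 14505 × 0.966 = 14012
Band 5: 10220 × 0.939 = 9597
Band 6: 16528 × 0.972 + 14941 × 0.518 = 16065 + 7739 = 23804
Net migration: Band 1 + 130 → 14880; Band 2 + 30 → 15002; Band 3 − 300 → 14539; Band 4 − 20 → 13992; Band 5 − 280 → 9317; Band 6 + 230 → 24034
Giving 14880 / 15002 / 14539 / 13992 / 9317 / 24034.
Total after period 2: 14880 + 15002 + 14539 + 13992 + 9317 + 24034 = 91764

91764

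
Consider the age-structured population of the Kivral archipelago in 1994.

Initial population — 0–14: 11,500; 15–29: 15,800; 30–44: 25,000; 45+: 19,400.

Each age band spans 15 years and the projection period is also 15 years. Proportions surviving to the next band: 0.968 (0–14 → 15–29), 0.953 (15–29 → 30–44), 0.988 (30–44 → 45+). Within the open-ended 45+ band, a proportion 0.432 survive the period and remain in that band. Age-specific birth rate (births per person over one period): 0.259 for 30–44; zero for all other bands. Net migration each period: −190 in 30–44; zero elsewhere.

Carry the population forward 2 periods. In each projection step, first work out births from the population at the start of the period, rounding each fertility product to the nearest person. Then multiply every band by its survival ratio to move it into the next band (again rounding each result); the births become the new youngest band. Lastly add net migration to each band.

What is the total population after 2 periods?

49518

Let group 1 be 0–14 through group 4 = 45+.
— Period 1 —
Births: 25000 × 0.259 = 6475
Group 2: 11500 × 0.968 = 11132
Group 3: 15800 × 0.953 = 15057
Group 4: 25000 × 0.988 + 19400 × 0.432 = 24700 + 8381 = 33081
Net migration: Group 3 − 190 → 14867
Giving 6475 / 11132 / 14867 / 33081.
— Period 2 —
Births: 14867 × 0.259 = 3851
Group 2: 6475 × 0.968 = 6268
Group 3: 11132 × 0.953 = 10609
Group 4: 14867 × 0.988 + 33081 × 0.432 = 14689 + 14291 = 28980
Net migration: Group 3 − 190 → 10419
Giving 3851 / 6268 / 10419 / 28980.
Total after period 2: 3851 + 6268 + 10419 + 28980 = 49518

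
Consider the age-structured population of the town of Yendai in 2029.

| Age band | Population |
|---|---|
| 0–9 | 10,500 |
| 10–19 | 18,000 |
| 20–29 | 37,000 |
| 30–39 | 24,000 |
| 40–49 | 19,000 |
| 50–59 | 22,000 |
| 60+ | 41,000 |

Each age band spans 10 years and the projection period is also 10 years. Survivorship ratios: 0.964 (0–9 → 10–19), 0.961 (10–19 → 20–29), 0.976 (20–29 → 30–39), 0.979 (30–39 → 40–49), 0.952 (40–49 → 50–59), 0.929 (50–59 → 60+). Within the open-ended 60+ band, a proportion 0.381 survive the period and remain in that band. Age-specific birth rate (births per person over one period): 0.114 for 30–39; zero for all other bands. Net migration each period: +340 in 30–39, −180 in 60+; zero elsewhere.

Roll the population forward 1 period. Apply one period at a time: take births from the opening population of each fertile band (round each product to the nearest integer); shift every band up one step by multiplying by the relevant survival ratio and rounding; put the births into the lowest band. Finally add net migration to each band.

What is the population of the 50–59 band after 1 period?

— Period 1 —
Births: 24000 × 0.114 = 2736
10–19: 10500 × 0.964 = 10122
20–29: 18000 × 0.961 = 17298
30–39: 37000 × 0.976 = 36112
40–49: 24000 × 0.979 = 23496
50–59: 19000 × 0.952 = 18088
60+: 22000 × 0.929 + 41000 × 0.381 = 20438 + 15621 = 36059
Net migration: 30–39 + 340 → 36452; 60+ − 180 → 35879
End of period: [2736, 10122, 17298, 36452, 23496, 18088, 35879]

18088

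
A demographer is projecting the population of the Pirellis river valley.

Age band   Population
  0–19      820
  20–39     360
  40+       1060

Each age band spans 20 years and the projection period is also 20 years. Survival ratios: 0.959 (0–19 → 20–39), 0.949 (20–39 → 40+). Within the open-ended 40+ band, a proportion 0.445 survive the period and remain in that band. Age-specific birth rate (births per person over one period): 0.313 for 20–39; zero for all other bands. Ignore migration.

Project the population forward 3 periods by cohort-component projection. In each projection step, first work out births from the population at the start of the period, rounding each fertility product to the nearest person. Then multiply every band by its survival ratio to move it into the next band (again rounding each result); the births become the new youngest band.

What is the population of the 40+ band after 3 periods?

Numbering the groups 1..3 from youngest to oldest:
After projecting period 1:
Births: 360 * 0.313 = 113
Group 2: 820 * 0.959 = 786
Group 3: 360 * 0.949 + 1060 * 0.445 = 342 + 472 = 814
→ [113, 786, 814]
After projecting period 2:
Births: 786 * 0.313 = 246
Group 2: 113 * 0.959 = 108
Group 3: 786 * 0.949 + 814 * 0.445 = 746 + 362 = 1108
→ [246, 108, 1108]
After projecting period 3:
Births: 108 * 0.313 = 34
Group 2: 246 * 0.959 = 236
Group 3: 108 * 0.949 + 1108 * 0.445 = 102 + 493 = 595
→ [34, 236, 595]

595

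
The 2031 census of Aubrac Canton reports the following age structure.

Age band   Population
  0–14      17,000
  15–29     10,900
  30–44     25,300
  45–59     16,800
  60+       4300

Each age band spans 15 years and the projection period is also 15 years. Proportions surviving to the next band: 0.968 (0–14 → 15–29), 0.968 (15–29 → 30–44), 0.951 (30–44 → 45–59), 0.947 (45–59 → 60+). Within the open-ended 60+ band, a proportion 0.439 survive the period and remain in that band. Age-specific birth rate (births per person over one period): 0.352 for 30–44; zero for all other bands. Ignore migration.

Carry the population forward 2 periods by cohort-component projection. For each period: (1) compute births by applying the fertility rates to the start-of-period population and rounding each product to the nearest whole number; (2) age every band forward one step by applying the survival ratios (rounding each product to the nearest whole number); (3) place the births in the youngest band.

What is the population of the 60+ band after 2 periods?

Call the bands 1 to 5, youngest first.
After projecting period 1:
Births: 25300 * 0.352 = 8906
Band 2: 17000 * 0.968 = 16456
Band 3: 10900 * 0.968 = 10551
Band 4: 25300 * 0.951 = 24060
Band 5: 16800 * 0.947 + 4300 * 0.439 = 15910 + 1888 = 17798
Population now: 0–14=8906, 15–29=16456, 30–44=10551, 45–59=24060, 60+=17798
After projecting period 2:
Births: 10551 * 0.352 = 3714
Band 2: 8906 * 0.968 = 8621
Band 3: 16456 * 0.968 = 15929
Band 4: 10551 * 0.951 = 10034
Band 5: 24060 * 0.947 + 17798 * 0.439 = 22785 + 7813 = 30598
Population now: 0–14=3714, 15–29=8621, 30–44=15929, 45–59=10034, 60+=30598

30598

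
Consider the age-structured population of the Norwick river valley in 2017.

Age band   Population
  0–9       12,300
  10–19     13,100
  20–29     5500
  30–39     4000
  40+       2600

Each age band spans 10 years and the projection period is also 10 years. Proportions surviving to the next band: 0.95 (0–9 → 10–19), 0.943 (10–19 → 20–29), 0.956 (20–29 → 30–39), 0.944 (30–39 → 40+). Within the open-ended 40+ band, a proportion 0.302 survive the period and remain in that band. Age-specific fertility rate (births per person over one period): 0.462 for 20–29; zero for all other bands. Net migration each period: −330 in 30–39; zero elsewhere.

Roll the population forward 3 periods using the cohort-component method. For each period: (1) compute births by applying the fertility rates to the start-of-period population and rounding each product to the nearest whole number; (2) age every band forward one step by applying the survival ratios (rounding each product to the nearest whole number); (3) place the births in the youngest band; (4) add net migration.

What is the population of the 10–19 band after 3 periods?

After projecting period 1:
Births: 5500 × 0.462 = 2541
10–19: 12300 × 0.95 = 11685
20–29: 13100 × 0.943 = 12353
30–39: 5500 × 0.956 = 5258
40+: 4000 × 0.944 + 2600 × 0.302 = 3776 + 785 = 4561
Net migration: 30–39 − 330 → 4928
Giving 2541 / 11685 / 12353 / 4928 / 4561.
After projecting period 2:
Births: 12353 × 0.462 = 5707
10–19: 2541 × 0.95 = 2414
20–29: 11685 × 0.943 = 11019
30–39: 12353 × 0.956 = 11809
40+: 4928 × 0.944 + 4561 × 0.302 = 4652 + 1377 = 6029
Net migration: 30–39 − 330 → 11479
Giving 5707 / 2414 / 11019 / 11479 / 6029.
After projecting period 3:
Births: 11019 × 0.462 = 5091
10–19: 5707 × 0.95 = 5422
20–29: 2414 × 0.943 = 2276
30–39: 11019 × 0.956 = 10534
40+: 11479 × 0.944 + 6029 × 0.302 = 10836 + 1821 = 12657
Net migration: 30–39 − 330 → 10204
Giving 5091 / 5422 / 2276 / 10204 / 12657.

5422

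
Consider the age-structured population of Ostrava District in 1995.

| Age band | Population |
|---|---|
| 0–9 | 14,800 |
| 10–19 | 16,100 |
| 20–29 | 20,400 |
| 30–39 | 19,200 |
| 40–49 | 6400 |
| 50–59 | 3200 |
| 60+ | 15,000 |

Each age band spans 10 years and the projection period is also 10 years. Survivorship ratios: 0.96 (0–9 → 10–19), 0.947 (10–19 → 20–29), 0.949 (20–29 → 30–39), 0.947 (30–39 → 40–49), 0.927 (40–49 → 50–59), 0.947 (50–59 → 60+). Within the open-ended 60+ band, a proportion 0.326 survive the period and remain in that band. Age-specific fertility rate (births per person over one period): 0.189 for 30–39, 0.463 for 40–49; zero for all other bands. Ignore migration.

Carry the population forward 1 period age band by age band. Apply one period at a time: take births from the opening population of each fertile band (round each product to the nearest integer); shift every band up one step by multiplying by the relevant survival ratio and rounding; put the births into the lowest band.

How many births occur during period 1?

6592

After projecting period 1:
Births: 19200 × 0.189 = 3629, 6400 × 0.463 = 2963 → 6592
10–19: 14800 × 0.96 = 14208
20–29: 16100 × 0.947 = 15247
30–39: 20400 × 0.949 = 19360
40–49: 19200 × 0.947 = 18182
50–59: 6400 × 0.927 = 5933
60+: 3200 × 0.947 + 15000 × 0.326 = 3030 + 4890 = 7920
Giving 6592 / 14208 / 15247 / 19360 / 18182 / 5933 / 7920.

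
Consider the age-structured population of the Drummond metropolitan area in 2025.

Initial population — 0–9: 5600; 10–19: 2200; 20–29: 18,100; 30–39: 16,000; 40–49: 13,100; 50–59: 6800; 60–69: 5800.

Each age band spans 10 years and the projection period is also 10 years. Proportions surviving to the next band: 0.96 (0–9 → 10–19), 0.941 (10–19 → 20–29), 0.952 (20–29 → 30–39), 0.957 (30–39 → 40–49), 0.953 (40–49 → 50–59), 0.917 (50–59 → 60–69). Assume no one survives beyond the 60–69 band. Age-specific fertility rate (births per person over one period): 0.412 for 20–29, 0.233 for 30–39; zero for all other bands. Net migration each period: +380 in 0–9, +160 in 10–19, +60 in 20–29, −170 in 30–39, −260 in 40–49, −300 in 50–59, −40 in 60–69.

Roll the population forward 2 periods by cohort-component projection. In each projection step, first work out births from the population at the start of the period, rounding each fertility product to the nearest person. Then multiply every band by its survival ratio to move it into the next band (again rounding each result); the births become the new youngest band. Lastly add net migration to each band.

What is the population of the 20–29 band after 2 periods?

5269

Let group 1 be 0–9 through group 7 = 60–69.
After projecting period 1:
Births: 18100 × 0.412 = 7457 ; 16000 × 0.233 = 3728 → total 11185
Group 2: 5600 × 0.96 = 5376
Group 3: 2200 × 0.941 = 2070
Group 4: 18100 × 0.952 = 17231
Group 5: 16000 × 0.957 = 15312
Group 6: 13100 × 0.953 = 12484
Group 7: 6800 × 0.917 = 6236
Net migration: Group 1 + 380 → 11565; Group 2 + 160 → 5536; Group 3 + 60 → 2130; Group 4 − 170 → 17061; Group 5 − 260 → 15052; Group 6 − 300 → 12184; Group 7 − 40 → 6196
→ [11565, 5536, 2130, 17061, 15052, 12184, 6196]
After projecting period 2:
Births: 2130 × 0.412 = 878 ; 17061 × 0.233 = 3975 → total 4853
Group 2: 11565 × 0.96 = 11102
Group 3: 5536 × 0.941 = 5209
Group 4: 2130 × 0.952 = 2028
Group 5: 17061 × 0.957 = 16327
Group 6: 15052 × 0.953 = 14345
Group 7: 12184 × 0.917 = 11173
Net migration: Group 1 + 380 → 5233; Group 2 + 160 → 11262; Group 3 + 60 → 5269; Group 4 − 170 → 1858; Group 5 − 260 → 16067; Group 6 − 300 → 14045; Group 7 − 40 → 11133
→ [5233, 11262, 5269, 1858, 16067, 14045, 11133]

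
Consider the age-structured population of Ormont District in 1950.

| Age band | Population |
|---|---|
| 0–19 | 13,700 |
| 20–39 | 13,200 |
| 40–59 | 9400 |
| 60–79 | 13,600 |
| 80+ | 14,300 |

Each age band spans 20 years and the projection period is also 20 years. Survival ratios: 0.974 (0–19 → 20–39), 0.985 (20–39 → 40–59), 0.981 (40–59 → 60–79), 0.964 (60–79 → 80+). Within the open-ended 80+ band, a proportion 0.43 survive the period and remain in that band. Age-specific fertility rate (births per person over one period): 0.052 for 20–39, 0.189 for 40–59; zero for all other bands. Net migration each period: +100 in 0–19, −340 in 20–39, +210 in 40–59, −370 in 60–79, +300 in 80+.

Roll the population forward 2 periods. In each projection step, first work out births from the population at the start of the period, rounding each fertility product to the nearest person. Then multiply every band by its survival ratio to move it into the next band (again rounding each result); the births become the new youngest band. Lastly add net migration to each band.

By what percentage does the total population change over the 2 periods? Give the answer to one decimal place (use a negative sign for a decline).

Call the groups 1 to 5, youngest first.
— Period 1 —
Births: 13200 * 0.052 = 686  |  9400 * 0.189 = 1777 → 2463
Group 2: 13700 * 0.974 = 13344
Group 3: 13200 * 0.985 = 13002
Group 4: 9400 * 0.981 = 9221
Group 5: 13600 * 0.964 + 14300 * 0.43 = 13110 + 6149 = 19259
Net migration: Group 1 + 100 → 2563; Group 2 − 340 → 13004; Group 3 + 210 → 13212; Group 4 − 370 → 8851; Group 5 + 300 → 19559
End of period: [2563, 13004, 13212, 8851, 19559]
— Period 2 —
Births: 13004 * 0.052 = 676  |  13212 * 0.189 = 2497 → 3173
Group 2: 2563 * 0.974 = 2496
Group 3: 13004 * 0.985 = 12809
Group 4: 13212 * 0.981 = 12961
Group 5: 8851 * 0.964 + 19559 * 0.43 = 8532 + 8410 = 16942
Net migration: Group 1 + 100 → 3273; Group 2 − 340 → 2156; Group 3 + 210 → 13019; Group 4 − 370 → 12591; Group 5 + 300 → 17242
End of period: [3273, 2156, 13019, 12591, 17242]
Total: 64200 → 48281; change = -15919; percentage change = -24.8%

-24.8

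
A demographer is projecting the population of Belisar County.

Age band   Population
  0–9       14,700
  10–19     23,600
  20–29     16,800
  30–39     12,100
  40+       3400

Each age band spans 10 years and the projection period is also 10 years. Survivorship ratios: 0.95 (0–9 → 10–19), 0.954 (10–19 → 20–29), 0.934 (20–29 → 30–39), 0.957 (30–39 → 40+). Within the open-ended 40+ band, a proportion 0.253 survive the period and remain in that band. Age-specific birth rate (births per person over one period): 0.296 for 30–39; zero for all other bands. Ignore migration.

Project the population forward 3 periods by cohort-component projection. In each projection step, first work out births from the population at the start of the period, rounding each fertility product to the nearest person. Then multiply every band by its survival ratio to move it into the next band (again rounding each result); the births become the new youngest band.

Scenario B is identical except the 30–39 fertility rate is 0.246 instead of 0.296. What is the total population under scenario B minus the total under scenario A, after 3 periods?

-2345

Numbering the bands 1..5 from youngest to oldest:
[period 1]
Births: 12100 * 0.296 = 3582
Band 2: 14700 * 0.95 = 13965
Band 3: 23600 * 0.954 = 22514
Band 4: 16800 * 0.934 = 15691
Band 5: 12100 * 0.957 + 3400 * 0.253 = 11580 + 860 = 12440
Giving 3582 / 13965 / 22514 / 15691 / 12440.
[period 2]
Births: 15691 * 0.296 = 4645
Band 2: 3582 * 0.95 = 3403
Band 3: 13965 * 0.954 = 13323
Band 4: 22514 * 0.934 = 21028
Band 5: 15691 * 0.957 + 12440 * 0.253 = 15016 + 3147 = 18163
Giving 4645 / 3403 / 13323 / 21028 / 18163.
[period 3]
Births: 21028 * 0.296 = 6224
Band 2: 4645 * 0.95 = 4413
Band 3: 3403 * 0.954 = 3246
Band 4: 13323 * 0.934 = 12444
Band 5: 21028 * 0.957 + 18163 * 0.253 = 20124 + 4595 = 24719
Giving 6224 / 4413 / 3246 / 12444 / 24719.
Scenario A total after 3 periods: 51046
Scenario B projection —
[period 1]
Births: 12100 * 0.246 = 2977
Band 2: 14700 * 0.95 = 13965
Band 3: 23600 * 0.954 = 22514
Band 4: 16800 * 0.934 = 15691
Band 5: 12100 * 0.957 + 3400 * 0.253 = 11580 + 860 = 12440
Giving 2977 / 13965 / 22514 / 15691 / 12440.
[period 2]
Births: 15691 * 0.246 = 3860
Band 2: 2977 * 0.95 = 2828
Band 3: 13965 * 0.954 = 13323
Band 4: 22514 * 0.934 = 21028
Band 5: 15691 * 0.957 + 12440 * 0.253 = 15016 + 3147 = 18163
Giving 3860 / 2828 / 13323 / 21028 / 18163.
[period 3]
Births: 21028 * 0.246 = 5173
Band 2: 3860 * 0.95 = 3667
Band 3: 2828 * 0.954 = 2698
Band 4: 13323 * 0.934 = 12444
Band 5: 21028 * 0.957 + 18163 * 0.253 = 20124 + 4595 = 24719
Giving 5173 / 3667 / 2698 / 12444 / 24719.
Scenario B total after 3 periods: 48701
Difference B − A = 48701 − 51046 = -2345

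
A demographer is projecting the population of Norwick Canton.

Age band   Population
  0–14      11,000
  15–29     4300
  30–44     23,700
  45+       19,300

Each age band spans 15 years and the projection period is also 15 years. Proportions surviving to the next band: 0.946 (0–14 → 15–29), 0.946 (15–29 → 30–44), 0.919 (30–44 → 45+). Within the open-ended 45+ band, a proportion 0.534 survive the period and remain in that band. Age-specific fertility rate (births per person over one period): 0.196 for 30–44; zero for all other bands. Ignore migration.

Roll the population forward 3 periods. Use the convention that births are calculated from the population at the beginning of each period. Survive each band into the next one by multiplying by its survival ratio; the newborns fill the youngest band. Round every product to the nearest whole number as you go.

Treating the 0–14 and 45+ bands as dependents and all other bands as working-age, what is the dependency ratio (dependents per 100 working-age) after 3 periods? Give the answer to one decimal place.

Numbering the groups 1..4 from youngest to oldest:
[period 1]
Births: 23700 * 0.196 = 4645
Group 2: 11000 * 0.946 = 10406
Group 3: 4300 * 0.946 = 4068
Group 4: 23700 * 0.919 + 19300 * 0.534 = 21780 + 10306 = 32086
End of period: [4645, 10406, 4068, 32086]
[period 2]
Births: 4068 * 0.196 = 797
Group 2: 4645 * 0.946 = 4394
Group 3: 10406 * 0.946 = 9844
Group 4: 4068 * 0.919 + 32086 * 0.534 = 3738 + 17134 = 20872
End of period: [797, 4394, 9844, 20872]
[period 3]
Births: 9844 * 0.196 = 1929
Group 2: 797 * 0.946 = 754
Group 3: 4394 * 0.946 = 4157
Group 4: 9844 * 0.919 + 20872 * 0.534 = 9047 + 11146 = 20193
End of period: [1929, 754, 4157, 20193]
Dependents (band 0–14 + band 45+) = 1929 + 20193 = 22122; working-age = 4911; ratio = 22122/4911 × 100 = 450.5

450.5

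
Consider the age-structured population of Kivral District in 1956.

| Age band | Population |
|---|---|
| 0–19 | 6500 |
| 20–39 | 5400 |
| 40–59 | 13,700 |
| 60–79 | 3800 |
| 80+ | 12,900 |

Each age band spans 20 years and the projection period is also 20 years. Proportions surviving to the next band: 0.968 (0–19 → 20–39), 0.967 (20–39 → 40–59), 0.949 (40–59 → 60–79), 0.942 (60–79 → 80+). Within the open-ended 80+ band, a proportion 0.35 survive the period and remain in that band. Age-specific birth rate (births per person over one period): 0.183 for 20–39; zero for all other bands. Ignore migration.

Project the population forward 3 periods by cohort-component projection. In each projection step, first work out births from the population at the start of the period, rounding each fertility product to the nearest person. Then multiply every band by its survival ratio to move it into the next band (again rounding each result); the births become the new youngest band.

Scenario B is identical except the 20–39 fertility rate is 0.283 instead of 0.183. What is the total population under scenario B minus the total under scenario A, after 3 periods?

(Bands numbered youngest = 1 to oldest = 5.)
After projecting period 1:
Births: 5400 × 0.183 = 988
Band 2: 6500 × 0.968 = 6292
Band 3: 5400 × 0.967 = 5222
Band 4: 13700 × 0.949 = 13001
Band 5: 3800 × 0.942 + 12900 × 0.35 = 3580 + 4515 = 8095
→ [988, 6292, 5222, 13001, 8095]
After projecting period 2:
Births: 6292 × 0.183 = 1151
Band 2: 988 × 0.968 = 956
Band 3: 6292 × 0.967 = 6084
Band 4: 5222 × 0.949 = 4956
Band 5: 13001 × 0.942 + 8095 × 0.35 = 12247 + 2833 = 15080
→ [1151, 956, 6084, 4956, 15080]
After projecting period 3:
Births: 956 × 0.183 = 175
Band 2: 1151 × 0.968 = 1114
Band 3: 956 × 0.967 = 924
Band 4: 6084 × 0.949 = 5774
Band 5: 4956 × 0.942 + 15080 × 0.35 = 4669 + 5278 = 9947
→ [175, 1114, 924, 5774, 9947]
Scenario A total after 3 periods: 17934
Scenario B projection —
After projecting period 1:
Births: 5400 × 0.283 = 1528
Band 2: 6500 × 0.968 = 6292
Band 3: 5400 × 0.967 = 5222
Band 4: 13700 × 0.949 = 13001
Band 5: 3800 × 0.942 + 12900 × 0.35 = 3580 + 4515 = 8095
→ [1528, 6292, 5222, 13001, 8095]
After projecting period 2:
Births: 6292 × 0.283 = 1781
Band 2: 1528 × 0.968 = 1479
Band 3: 6292 × 0.967 = 6084
Band 4: 5222 × 0.949 = 4956
Band 5: 13001 × 0.942 + 8095 × 0.35 = 12247 + 2833 = 15080
→ [1781, 1479, 6084, 4956, 15080]
After projecting period 3:
Births: 1479 × 0.283 = 419
Band 2: 1781 × 0.968 = 1724
Band 3: 1479 × 0.967 = 1430
Band 4: 6084 × 0.949 = 5774
Band 5: 4956 × 0.942 + 15080 × 0.35 = 4669 + 5278 = 9947
→ [419, 1724, 1430, 5774, 9947]
Scenario B total after 3 periods: 19294
Difference B − A = 19294 − 17934 = 1360

1360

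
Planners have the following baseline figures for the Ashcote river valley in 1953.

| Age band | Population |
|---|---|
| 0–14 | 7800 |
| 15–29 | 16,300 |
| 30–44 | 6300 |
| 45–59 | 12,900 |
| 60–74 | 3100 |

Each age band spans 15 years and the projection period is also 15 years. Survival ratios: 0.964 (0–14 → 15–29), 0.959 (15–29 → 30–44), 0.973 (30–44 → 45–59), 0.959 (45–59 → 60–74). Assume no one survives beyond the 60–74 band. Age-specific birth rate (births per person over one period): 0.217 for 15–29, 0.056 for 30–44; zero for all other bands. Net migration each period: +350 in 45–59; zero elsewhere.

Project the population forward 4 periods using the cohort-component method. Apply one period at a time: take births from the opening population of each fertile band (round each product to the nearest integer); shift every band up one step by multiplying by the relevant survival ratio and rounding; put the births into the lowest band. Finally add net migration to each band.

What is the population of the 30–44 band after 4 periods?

Period 1.
Births: 16300 * 0.217 = 3537  |  6300 * 0.056 = 353 → total 3890
15–29: 7800 * 0.964 = 7519
30–44: 16300 * 0.959 = 15632
45–59: 6300 * 0.973 = 6130
60–74: 12900 * 0.959 = 12371
Net migration: 45–59 + 350 → 6480
Population now: 0–14=3890, 15–29=7519, 30–44=15632, 45–59=6480, 60–74=12371
Period 2.
Births: 7519 * 0.217 = 1632  |  15632 * 0.056 = 875 → total 2507
15–29: 3890 * 0.964 = 3750
30–44: 7519 * 0.959 = 7211
45–59: 15632 * 0.973 = 15210
60–74: 6480 * 0.959 = 6214
Net migration: 45–59 + 350 → 15560
Population now: 0–14=2507, 15–29=3750, 30–44=7211, 45–59=15560, 60–74=6214
Period 3.
Births: 3750 * 0.217 = 814  |  7211 * 0.056 = 404 → total 1218
15–29: 2507 * 0.964 = 2417
30–44: 3750 * 0.959 = 3596
45–59: 7211 * 0.973 = 7016
60–74: 15560 * 0.959 = 14922
Net migration: 45–59 + 350 → 7366
Population now: 0–14=1218, 15–29=2417, 30–44=3596, 45–59=7366, 60–74=14922
Period 4.
Births: 2417 * 0.217 = 524  |  3596 * 0.056 = 201 → total 725
15–29: 1218 * 0.964 = 1174
30–44: 2417 * 0.959 = 2318
45–59: 3596 * 0.973 = 3499
60–74: 7366 * 0.959 = 7064
Net migration: 45–59 + 350 → 3849
Population now: 0–14=725, 15–29=1174, 30–44=2318, 45–59=3849, 60–74=7064

2318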